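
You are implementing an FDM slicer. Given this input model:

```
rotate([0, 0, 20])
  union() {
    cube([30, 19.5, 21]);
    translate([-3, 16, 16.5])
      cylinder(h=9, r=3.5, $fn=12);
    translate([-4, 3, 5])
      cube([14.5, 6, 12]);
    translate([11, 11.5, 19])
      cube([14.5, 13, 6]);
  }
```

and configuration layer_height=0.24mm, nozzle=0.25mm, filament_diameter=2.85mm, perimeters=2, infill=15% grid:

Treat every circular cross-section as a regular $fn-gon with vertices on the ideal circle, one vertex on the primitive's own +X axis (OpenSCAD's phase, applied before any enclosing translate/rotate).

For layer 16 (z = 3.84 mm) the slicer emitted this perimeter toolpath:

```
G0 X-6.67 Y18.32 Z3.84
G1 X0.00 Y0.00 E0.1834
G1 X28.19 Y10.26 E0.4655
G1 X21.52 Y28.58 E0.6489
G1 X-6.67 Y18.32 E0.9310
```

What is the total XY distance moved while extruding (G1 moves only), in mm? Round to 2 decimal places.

98.99 mm

Sum the Euclidean lengths of each G1 segment: total = 98.99 mm.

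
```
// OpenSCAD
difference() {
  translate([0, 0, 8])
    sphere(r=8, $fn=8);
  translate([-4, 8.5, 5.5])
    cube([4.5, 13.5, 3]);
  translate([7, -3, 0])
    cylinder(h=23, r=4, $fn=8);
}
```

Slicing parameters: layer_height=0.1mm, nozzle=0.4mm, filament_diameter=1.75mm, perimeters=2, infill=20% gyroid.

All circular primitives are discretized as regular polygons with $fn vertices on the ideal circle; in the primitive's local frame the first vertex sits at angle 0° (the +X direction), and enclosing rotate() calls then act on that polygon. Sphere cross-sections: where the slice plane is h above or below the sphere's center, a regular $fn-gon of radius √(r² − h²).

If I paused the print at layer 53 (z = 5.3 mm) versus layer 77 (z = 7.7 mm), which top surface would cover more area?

layer 77 (z = 7.7 mm)

Layer 53 (z = 5.3): the sphere: section is a regular 8-gon, circumradius = √(r²−h²) = √(8²−2.7²) = 7.531 (area = (8/2)·7.531²·sin(360°/8) = 160.40 mm²); the cube at (-4, 8.5) is not intersected at this z (z outside [5.5, 8.5]); the cylinder at (7, -3): section is a regular 8-gon, circumradius r=4 (area = (8/2)·4.000²·sin(360°/8) = 45.25 mm²); Taking the first minus the rest: starting from the r=8 sphere (160.40 mm²), the r=4 cylinder at (7, -3) partially overlaps it — only the 17.09 mm² overlap (of its 45.25 mm²) is removed, clipping the outline — area = 143.31 mm². So its area = 143.31 mm². Layer 77 (z = 7.7): the r=8 sphere slices to a regular 8-gon of circumradius 7.994 (√(r²−h²) with h=0.3 from center) (area = (8/2)·7.994²·sin(360°/8) = 180.76 mm²); the 4.5×13.5 cube at (-4, 8.5) contributes its full rectangle (area 60.75 mm²); the cylinder at (7, -3): section is a regular 8-gon, circumradius r=4 (area = (8/2)·4.000²·sin(360°/8) = 45.25 mm²); Subtracting the remaining from the first: starting from the r=8 sphere (180.76 mm²), the 4.5×13.5 cube at (-4, 8.5) misses the remaining region (no effect); the r=4 cylinder at (7, -3) partially overlaps it — only the 20.52 mm² overlap (of its 45.25 mm²) is removed, clipping the outline — area = 160.25 mm². So its area = 160.25 mm². Layer 77 is larger (160.25 vs 143.31 mm²).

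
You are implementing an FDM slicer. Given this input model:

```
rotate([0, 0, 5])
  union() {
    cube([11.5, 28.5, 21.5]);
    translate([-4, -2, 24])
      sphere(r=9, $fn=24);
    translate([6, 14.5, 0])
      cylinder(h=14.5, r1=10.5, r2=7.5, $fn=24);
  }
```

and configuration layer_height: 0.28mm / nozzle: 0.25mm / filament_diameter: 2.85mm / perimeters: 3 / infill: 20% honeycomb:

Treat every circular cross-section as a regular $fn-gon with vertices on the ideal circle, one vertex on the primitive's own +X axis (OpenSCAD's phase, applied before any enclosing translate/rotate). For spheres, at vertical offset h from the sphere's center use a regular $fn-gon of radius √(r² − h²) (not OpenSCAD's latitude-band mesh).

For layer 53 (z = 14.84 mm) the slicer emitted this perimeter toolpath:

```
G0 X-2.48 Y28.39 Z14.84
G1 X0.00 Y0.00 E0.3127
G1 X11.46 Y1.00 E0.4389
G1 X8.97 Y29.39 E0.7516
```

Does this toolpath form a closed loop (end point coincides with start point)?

no

Start point (G0): (-2.48, 28.39). End point (last G1): the path does not return to the start — open.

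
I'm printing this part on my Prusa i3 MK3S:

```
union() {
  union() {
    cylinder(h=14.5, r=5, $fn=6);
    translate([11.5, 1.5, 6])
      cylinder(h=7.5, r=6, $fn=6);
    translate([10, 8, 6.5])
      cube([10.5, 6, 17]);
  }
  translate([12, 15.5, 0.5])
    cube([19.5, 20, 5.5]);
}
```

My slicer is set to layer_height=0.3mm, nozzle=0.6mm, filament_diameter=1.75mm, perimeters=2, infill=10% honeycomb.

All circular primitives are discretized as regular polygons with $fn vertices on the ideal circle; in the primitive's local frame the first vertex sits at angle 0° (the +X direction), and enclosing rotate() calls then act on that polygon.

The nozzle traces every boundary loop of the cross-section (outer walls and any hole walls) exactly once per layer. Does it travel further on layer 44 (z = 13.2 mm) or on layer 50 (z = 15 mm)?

layer 44 (z = 13.2 mm)

Layer 44 (z = 13.2): the cylinder: section is a regular 6-gon, circumradius r=5 (perimeter = 2·6·5.000·sin(180°/6) = 30.00 mm); the r=6 cylinder at (11.5, 1.5) contributes a regular 6-gon of circumradius 6 (perimeter = 2·6·6.000·sin(180°/6) = 36.00 mm); the 10.5×6 cube at (10, 8) contributes its full rectangle (perimeter 33.00 mm); Combining (union): the 3 present regions are separate (no shared area or edge), so areas and boundary lengths simply add and each stays a separate island — boundary = 99.00 mm; the cube at (12, 15.5) is not intersected at this z (z outside [0.5, 6]); Combining (union): only that combined region is present, so the union is just that shape — boundary = 99.00 mm. So its perimeter = 99.00 mm. Layer 50 (z = 15): the cylinder is absent (z outside [0, 14.5]); the cylinder at (11.5, 1.5) is not intersected at this z (z outside [6, 13.5]); the cube at (10, 8) is present — its section is the full 10.5×6 rectangle (perimeter 33.00 mm); Combining (union): only the 10.5×6 cube at (10, 8) is present, so the union is just that shape — boundary = 33.00 mm; the cube at (12, 15.5) does not reach this height (z outside [0.5, 6]); Merging all regions: only the result so far is present, so the union is just that shape — boundary = 33.00 mm. So its perimeter = 33.00 mm. Layer 44 is larger (99.00 vs 33.00 mm).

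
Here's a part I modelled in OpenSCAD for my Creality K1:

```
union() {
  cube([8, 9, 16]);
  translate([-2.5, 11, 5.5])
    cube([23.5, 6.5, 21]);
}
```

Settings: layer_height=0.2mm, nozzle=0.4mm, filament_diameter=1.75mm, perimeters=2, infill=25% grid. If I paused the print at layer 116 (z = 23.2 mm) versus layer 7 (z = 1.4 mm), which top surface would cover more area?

Layer 116 (z = 23.2): the cube is absent (z outside [0, 16]); the 23.5×6.5 cube at (-2.5, 11) contributes its full rectangle (area 152.75 mm²); Taking the union: only the 23.5×6.5 cube at (-2.5, 11) is present, so the union is just that shape — area = 152.75 mm². So its area = 152.75 mm². Layer 7 (z = 1.4): the cube is present — its section is the full 8×9 rectangle (area 72.00 mm²); the cube at (-2.5, 11) is absent (z outside [5.5, 26.5]); Merging all regions: only the 8×9 cube is present, so the union is just that shape — area = 72.00 mm². So its area = 72.00 mm². Layer 116 is larger (152.75 vs 72.00 mm²).

layer 116 (z = 23.2 mm)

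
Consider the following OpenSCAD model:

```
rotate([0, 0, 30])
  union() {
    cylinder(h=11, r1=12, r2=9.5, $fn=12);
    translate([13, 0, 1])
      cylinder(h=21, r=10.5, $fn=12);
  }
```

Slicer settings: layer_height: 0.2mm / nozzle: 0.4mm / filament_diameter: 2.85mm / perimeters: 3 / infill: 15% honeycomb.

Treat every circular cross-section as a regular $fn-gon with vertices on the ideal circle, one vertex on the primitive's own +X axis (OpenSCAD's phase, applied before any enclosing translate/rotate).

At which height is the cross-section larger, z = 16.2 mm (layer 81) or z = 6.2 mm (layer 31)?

Layer 81 (z = 16.2): the cone does not reach this height (z outside [0, 11]); the cylinder at (13, 0): section is a regular 12-gon, circumradius r=10.5 (area = (12/2)·10.500²·sin(360°/12) = 330.75 mm²); Combining (union): only the r=10.5 cylinder at (13, 0) is present, so the union is just that shape — area = 330.75 mm²; (whole slice rotated 30° about Z — lengths, areas and connectivity unchanged). So its area = 330.75 mm². Layer 31 (z = 6.2): the cone (r1=12→r2=9.5) has section circumradius 10.591 here — a regular 12-gon (area = (12/2)·10.591²·sin(360°/12) = 336.50 mm²); the r=10.5 cylinder at (13, 0) gives a regular 12-gon of circumradius 10.5 (constant along its height) (area = (12/2)·10.500²·sin(360°/12) = 330.75 mm²); Taking the union: the regions partially overlap — summed areas 667.25 mm² minus the doubly-counted overlap 84.28 mm² gives 582.97 mm² — area = 582.97 mm²; (whole slice rotated 30° about Z — lengths, areas and connectivity unchanged). So its area = 582.97 mm². Layer 31 is larger (582.97 vs 330.75 mm²).

layer 31 (z = 6.2 mm)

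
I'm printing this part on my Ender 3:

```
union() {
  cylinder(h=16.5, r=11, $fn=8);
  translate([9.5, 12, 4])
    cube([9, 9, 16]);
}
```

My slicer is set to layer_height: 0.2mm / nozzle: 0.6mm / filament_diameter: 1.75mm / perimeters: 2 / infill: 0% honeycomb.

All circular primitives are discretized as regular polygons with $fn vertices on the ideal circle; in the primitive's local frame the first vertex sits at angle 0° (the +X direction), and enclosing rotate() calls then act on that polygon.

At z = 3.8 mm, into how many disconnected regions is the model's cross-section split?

1

At z = 3.8 mm: the cylinder: section is a regular 8-gon, circumradius r=11; the cube at (9.5, 12) is not intersected at this z (z outside [4, 20]); Taking the union: only the r=11 cylinder is present, so the union is just that shape — 1 connected region. The result has 1 disconnected region.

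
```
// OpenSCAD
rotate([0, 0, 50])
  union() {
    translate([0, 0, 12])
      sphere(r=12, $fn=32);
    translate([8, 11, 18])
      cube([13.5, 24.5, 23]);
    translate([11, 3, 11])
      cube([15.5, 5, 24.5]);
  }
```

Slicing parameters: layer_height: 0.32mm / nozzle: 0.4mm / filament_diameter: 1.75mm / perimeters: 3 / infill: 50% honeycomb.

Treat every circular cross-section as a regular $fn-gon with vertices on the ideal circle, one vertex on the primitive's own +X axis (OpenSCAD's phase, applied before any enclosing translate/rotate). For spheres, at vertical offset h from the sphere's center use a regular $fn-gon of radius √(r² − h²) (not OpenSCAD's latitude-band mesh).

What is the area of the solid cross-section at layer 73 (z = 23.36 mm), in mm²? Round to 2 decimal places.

At z = 23.36 mm: the r=12 sphere contributes a regular 32-gon of circumradius √(12²−11.36²) = 3.867 (area = (32/2)·3.867²·sin(360°/32) = 46.67 mm²); the 13.5×24.5 cube at (8, 11) contributes its full rectangle (area 330.75 mm²); the cube at (11, 3) (footprint 15.5×5) is included at this height (area 77.50 mm²); Taking the union: the 3 present regions are separate (no shared area or edge), so areas and boundary lengths simply add and each stays a separate island — area = 454.92 mm²; (rotated 50° about Z; rotation is an isometry so areas/perimeters/island counts are preserved). Overall, the cross-section has 3 separate islands. Net area = 454.92 mm².

454.92 mm²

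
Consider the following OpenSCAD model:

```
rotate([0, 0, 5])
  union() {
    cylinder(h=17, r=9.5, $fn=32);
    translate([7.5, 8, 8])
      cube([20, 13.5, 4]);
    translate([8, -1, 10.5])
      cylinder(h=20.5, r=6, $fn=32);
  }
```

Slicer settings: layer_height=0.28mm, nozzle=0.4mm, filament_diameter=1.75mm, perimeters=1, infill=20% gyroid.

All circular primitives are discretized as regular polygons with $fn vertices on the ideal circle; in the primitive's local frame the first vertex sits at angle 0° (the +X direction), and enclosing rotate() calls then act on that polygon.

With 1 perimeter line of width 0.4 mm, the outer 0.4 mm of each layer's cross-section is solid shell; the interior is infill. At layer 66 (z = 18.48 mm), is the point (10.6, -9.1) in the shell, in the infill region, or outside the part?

outside

At z = 18.48 mm: the cylinder does not reach this height (z outside [0, 17]); the cube at (7.5, 8) is absent (z outside [8, 12]); the r=6 cylinder at (8, -1) gives a regular 32-gon of circumradius 6 (constant along its height); Merging all regions: only the r=6 cylinder at (8, -1) is present, so the union is just that shape — 1 connected region; (whole slice rotated 5° about Z — lengths, areas and connectivity unchanged). Overall, the cross-section is a single solid region. Undo the 5° rotation: the query point maps to (9.767, -9.989) in the un-rotated model frame. The nearest boundary edge runs (8.00, -7.00)→(9.17, -6.88); distance from the point to it = 3.16 mm. The point is not inside any of the regions above, so it lies outside the cross-section (3.16 mm from the nearest boundary).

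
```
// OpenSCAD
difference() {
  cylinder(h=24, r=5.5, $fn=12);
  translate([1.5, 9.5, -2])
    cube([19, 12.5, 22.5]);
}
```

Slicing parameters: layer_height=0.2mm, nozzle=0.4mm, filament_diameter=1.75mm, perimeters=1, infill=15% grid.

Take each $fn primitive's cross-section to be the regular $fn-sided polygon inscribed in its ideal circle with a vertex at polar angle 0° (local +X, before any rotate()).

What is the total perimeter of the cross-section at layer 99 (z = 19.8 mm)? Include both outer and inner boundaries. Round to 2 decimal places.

34.16 mm

At z = 19.8 mm: the r=5.5 cylinder gives a regular 12-gon of circumradius 5.5 (constant along its height) (perimeter = 2·12·5.500·sin(180°/12) = 34.16 mm); the 19×12.5 cube at (1.5, 9.5) contributes its full rectangle (perimeter 63.00 mm); Taking the first minus the rest: starting from the r=5.5 cylinder, the 19×12.5 cube at (1.5, 9.5) misses the remaining region (no effect) — boundary = 34.16 mm. Overall, the cross-section is a single solid region. Total boundary length (outer) = 34.16 mm.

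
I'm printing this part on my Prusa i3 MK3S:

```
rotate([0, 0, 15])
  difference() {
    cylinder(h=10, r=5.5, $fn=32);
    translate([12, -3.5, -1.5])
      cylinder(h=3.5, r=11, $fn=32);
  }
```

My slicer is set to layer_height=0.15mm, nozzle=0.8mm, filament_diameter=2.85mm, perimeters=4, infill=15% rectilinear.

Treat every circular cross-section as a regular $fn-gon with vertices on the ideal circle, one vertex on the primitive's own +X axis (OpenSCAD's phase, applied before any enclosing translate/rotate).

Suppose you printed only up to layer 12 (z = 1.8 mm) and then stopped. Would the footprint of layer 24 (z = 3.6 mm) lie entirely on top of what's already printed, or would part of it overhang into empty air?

Compare the two slices. At z = 1.8: the r=5.5 cylinder contributes a regular 32-gon of circumradius 5.5 (area = (32/2)·5.500²·sin(360°/32) = 94.42 mm²); the r=11 cylinder at (12, -3.5) contributes a regular 32-gon of circumradius 11 (area = (32/2)·11.000²·sin(360°/32) = 377.69 mm²); After the difference (first − rest): starting from the r=5.5 cylinder (94.42 mm²), the r=11 cylinder at (12, -3.5) partially overlaps it — only the 26.55 mm² overlap (of its 377.69 mm²) is removed, clipping the outline — area = 67.87 mm²; (rotated 15° about Z; rotation is an isometry so areas/perimeters/island counts are preserved). At z = 3.6: the r=5.5 cylinder gives a regular 32-gon of circumradius 5.5 (constant along its height) (area = (32/2)·5.500²·sin(360°/32) = 94.42 mm²); the cylinder at (12, -3.5) is absent (z outside [-1.5, 2]); Subtracting the remaining from the first: none of the subtracted shapes is present at this height, so the r=5.5 cylinder is unchanged — area = 94.42 mm²; (rotated 15° about Z; rotation is an isometry so areas/perimeters/island counts are preserved). Checking containment: at z = 3.6 the cross-section extends beyond the z = 1.8 cross-section by about 26.55 mm².

part overhangs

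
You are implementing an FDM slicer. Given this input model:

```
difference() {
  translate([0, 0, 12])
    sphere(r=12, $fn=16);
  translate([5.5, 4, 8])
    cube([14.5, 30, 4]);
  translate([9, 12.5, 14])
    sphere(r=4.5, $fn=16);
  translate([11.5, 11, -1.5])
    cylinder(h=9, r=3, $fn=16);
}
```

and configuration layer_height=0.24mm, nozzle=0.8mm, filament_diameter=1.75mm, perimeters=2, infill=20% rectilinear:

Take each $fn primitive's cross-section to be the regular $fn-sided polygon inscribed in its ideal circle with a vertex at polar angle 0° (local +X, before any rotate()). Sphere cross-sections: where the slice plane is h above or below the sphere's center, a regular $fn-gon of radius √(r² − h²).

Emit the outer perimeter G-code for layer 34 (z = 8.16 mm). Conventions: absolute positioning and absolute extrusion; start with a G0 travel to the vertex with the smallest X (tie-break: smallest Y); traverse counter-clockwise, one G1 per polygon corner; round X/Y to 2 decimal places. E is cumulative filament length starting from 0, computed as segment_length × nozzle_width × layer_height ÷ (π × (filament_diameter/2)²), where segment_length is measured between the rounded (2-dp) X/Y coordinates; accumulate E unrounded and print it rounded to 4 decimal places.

At z = 8.16 mm: the r=12 sphere contributes a regular 16-gon of circumradius √(12²−3.84²) = 11.369; the 14.5×30 cube at (5.5, 4) contributes its full rectangle; the sphere at (9, 12.5) is absent (|z−center|=5.840 > r=4.5); the cylinder at (11.5, 11) does not reach this height (z outside [-1.5, 7.5]); Taking the first minus the rest: starting from the r=12 sphere, the 14.5×30 cube at (5.5, 4) partially overlaps it — only the 17.83 mm² overlap (of its 435.00 mm²) is removed, clipping the outline — 1 connected region. The outline is a single polygon with 17 vertices. Extrusion per mm of travel: 0.8 × 0.24 / (π × 0.875²) = 0.079824. Accumulating E over each segment gives final E = 5.9014.

G0 X-11.37 Y0.00 Z8.16
G1 X-10.50 Y-4.35 E0.3541
G1 X-8.04 Y-8.04 E0.7081
G1 X-4.35 Y-10.50 E1.0621
G1 X0.00 Y-11.37 E1.4162
G1 X4.35 Y-10.50 E1.7704
G1 X8.04 Y-8.04 E2.1244
G1 X10.50 Y-4.35 E2.4784
G1 X11.37 Y0.00 E2.8325
G1 X10.57 Y4.00 E3.1581
G1 X5.50 Y4.00 E3.5628
G1 X5.50 Y9.74 E4.0210
G1 X4.35 Y10.50 E4.1310
G1 X0.00 Y11.37 E4.4851
G1 X-4.35 Y10.50 E4.8393
G1 X-8.04 Y8.04 E5.1933
G1 X-10.50 Y4.35 E5.5473
G1 X-11.37 Y0.00 E5.9014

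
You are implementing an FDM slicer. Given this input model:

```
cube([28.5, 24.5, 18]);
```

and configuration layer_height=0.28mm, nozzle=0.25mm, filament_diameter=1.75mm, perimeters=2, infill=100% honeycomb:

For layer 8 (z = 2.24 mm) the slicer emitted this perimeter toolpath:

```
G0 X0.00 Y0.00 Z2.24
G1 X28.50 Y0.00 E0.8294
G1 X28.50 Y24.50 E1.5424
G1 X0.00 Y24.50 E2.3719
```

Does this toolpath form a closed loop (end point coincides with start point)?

Start point (G0): (0.00, 0.00). End point (last G1): the path does not return to the start — open.

no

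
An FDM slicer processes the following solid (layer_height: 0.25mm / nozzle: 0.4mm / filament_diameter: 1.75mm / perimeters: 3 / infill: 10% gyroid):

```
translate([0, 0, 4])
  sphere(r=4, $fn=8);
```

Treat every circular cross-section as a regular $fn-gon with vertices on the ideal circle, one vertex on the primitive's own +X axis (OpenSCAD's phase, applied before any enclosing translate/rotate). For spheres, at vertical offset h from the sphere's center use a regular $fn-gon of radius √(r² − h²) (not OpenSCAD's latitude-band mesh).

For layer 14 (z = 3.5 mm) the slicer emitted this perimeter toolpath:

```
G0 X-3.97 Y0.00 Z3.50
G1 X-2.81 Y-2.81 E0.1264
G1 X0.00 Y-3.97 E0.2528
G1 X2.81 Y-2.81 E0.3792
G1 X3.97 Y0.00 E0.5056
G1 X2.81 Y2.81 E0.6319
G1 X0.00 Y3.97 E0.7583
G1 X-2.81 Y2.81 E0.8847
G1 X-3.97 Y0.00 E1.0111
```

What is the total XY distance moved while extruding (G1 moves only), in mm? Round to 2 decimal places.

Sum the Euclidean lengths of each G1 segment: total = 24.32 mm.

24.32 mm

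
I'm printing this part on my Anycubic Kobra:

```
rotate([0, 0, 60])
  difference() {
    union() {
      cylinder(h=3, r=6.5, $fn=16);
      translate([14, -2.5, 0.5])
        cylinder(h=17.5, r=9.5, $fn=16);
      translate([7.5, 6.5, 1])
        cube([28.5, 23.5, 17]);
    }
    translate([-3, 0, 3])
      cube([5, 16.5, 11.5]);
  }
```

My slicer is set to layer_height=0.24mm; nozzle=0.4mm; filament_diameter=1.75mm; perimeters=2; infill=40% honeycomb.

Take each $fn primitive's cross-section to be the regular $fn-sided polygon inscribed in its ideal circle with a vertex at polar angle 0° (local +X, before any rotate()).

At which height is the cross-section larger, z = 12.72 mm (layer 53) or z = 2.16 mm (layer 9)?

Layer 53 (z = 12.72): the cylinder does not reach this height (z outside [0, 3]); the cylinder at (14, -2.5): section is a regular 16-gon, circumradius r=9.5 (area = (16/2)·9.500²·sin(360°/16) = 276.30 mm²); the cube at (7.5, 6.5) is present — its section is the full 28.5×23.5 rectangle (area 669.75 mm²); Merging all regions: the regions partially overlap — summed areas 946.05 mm² minus the doubly-counted overlap 1.26 mm² gives 944.79 mm² — area = 944.79 mm²; the cube at (-3, 0) is present — its section is the full 5×16.5 rectangle (area 82.50 mm²); After the difference (first − rest): starting from that combined region (944.79 mm²), the 5×16.5 cube at (-3, 0) misses the remaining region (no effect) — area = 944.79 mm²; (whole slice rotated 60° about Z — lengths, areas and connectivity unchanged). So its area = 944.79 mm². Layer 9 (z = 2.16): the r=6.5 cylinder contributes a regular 16-gon of circumradius 6.5 (area = (16/2)·6.500²·sin(360°/16) = 129.35 mm²); the r=9.5 cylinder at (14, -2.5) contributes a regular 16-gon of circumradius 9.5 (area = (16/2)·9.500²·sin(360°/16) = 276.30 mm²); the cube at (7.5, 6.5) (footprint 28.5×23.5) is included at this height (area 669.75 mm²); Merging all regions: the regions partially overlap — summed areas 1075.39 mm² minus the doubly-counted overlap 8.39 mm² gives 1067.00 mm² — area = 1067.00 mm²; the cube at (-3, 0) is absent (z outside [3, 14.5]); Subtracting the remaining from the first: none of the subtracted shapes is present at this height, so that combined region is unchanged — area = 1067.00 mm²; (whole slice rotated 60° about Z — lengths, areas and connectivity unchanged). So its area = 1067.00 mm². Layer 9 is larger (1067.00 vs 944.79 mm²).

layer 9 (z = 2.16 mm)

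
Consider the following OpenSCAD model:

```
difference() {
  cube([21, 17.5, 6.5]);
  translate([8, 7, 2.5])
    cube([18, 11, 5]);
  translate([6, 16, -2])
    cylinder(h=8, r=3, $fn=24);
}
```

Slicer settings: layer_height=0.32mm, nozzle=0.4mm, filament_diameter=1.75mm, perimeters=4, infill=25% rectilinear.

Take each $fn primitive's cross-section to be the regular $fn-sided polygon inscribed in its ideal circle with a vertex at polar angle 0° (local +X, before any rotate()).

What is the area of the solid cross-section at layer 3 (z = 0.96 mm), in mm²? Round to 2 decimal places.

At z = 0.96 mm: the 21×17.5 cube contributes its full rectangle (area 367.50 mm²); the cube at (8, 7) is not intersected at this z (z outside [2.5, 7.5]); the r=3 cylinder at (6, 16) contributes a regular 24-gon of circumradius 3 (area = (24/2)·3.000²·sin(360°/24) = 27.95 mm²); Subtracting the remaining from the first: starting from the 21×17.5 cube (367.50 mm²), the r=3 cylinder at (6, 16) partially overlaps it — only the 22.53 mm² overlap (of its 27.95 mm²) is removed, clipping the outline — area = 344.97 mm². Overall, the cross-section is a single solid region. Net area = 344.97 mm².

344.97 mm²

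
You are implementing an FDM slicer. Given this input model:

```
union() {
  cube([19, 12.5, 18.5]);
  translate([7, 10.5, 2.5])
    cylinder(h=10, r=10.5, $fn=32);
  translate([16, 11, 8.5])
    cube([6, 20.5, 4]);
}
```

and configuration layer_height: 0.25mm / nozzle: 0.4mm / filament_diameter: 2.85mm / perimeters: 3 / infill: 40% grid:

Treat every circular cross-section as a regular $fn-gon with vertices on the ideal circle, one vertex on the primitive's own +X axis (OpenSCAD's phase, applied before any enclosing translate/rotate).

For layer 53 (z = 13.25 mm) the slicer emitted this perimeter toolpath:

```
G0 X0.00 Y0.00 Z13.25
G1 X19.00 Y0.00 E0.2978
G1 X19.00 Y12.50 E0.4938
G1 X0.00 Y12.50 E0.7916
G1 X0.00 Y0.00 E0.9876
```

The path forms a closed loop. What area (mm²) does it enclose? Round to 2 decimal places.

Apply the shoelace formula to the sequence of (X, Y) vertices; enclosed area = 237.50 mm².

237.50 mm²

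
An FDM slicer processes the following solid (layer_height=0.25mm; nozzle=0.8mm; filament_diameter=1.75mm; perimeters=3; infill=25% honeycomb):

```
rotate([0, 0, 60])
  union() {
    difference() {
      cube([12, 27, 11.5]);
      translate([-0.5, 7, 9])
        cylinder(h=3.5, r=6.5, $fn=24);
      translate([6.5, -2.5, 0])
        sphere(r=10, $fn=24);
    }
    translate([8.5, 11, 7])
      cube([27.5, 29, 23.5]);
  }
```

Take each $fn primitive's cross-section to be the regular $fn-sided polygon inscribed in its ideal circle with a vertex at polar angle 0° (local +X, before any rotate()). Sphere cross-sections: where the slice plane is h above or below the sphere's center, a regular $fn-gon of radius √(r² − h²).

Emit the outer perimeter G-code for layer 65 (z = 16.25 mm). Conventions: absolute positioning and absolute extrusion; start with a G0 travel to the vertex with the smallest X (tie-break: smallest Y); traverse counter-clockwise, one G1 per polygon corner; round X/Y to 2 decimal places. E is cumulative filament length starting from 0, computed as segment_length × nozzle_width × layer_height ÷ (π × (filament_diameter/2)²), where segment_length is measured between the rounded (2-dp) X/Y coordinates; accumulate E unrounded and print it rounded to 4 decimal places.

G0 X-30.39 Y27.36 Z16.25
G1 X-5.28 Y12.86 E2.4110
G1 X8.47 Y36.68 E4.6980
G1 X-16.64 Y51.18 E7.1090
G1 X-30.39 Y27.36 E9.3959

At z = 16.25 mm: the cube is absent (z outside [0, 11.5]); the cylinder at (-0.5, 7) does not reach this height (z outside [9, 12.5]); the sphere at (6.5, -2.5) does not reach this height (|z−center|=16.250 > r=10); Subtracting the remaining from the first: the first operand is absent here, so nothing remains; the 27.5×29 cube at (8.5, 11) contributes its full rectangle; Merging all regions: only the 27.5×29 cube at (8.5, 11) is present, so the union is just that shape — 1 connected region; (whole slice rotated 60° about Z — lengths, areas and connectivity unchanged). The outline is a single polygon with 4 vertices. Extrusion per mm of travel: 0.8 × 0.25 / (π × 0.875²) = 0.083150. Accumulating E over each segment gives final E = 9.3959.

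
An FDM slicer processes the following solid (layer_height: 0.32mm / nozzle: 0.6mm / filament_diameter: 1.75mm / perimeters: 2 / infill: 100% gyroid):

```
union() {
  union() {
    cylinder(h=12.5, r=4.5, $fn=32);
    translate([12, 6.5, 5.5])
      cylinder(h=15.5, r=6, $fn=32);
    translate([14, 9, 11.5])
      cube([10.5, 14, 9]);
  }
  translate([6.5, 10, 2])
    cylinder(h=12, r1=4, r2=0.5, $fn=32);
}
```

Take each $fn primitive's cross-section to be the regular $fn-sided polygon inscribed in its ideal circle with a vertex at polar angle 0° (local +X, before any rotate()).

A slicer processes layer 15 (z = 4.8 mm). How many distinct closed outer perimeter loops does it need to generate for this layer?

At z = 4.8 mm: the r=4.5 cylinder contributes a regular 32-gon of circumradius 4.5; the cylinder at (12, 6.5) does not reach this height (z outside [5.5, 21]); the cube at (14, 9) does not reach this height (z outside [11.5, 20.5]); Merging all regions: only the r=4.5 cylinder is present, so the union is just that shape — 1 connected region; the cone at (6.5, 10) contributes a regular 32-gon of circumradius 3.183 (interpolated between r1=4 and r2=0.5 at t=0.233); Combining (union): the 2 present regions are separate (no shared area or edge), so areas and boundary lengths simply add and each stays a separate island — 2 connected regions. The result has 2 disconnected regions.

2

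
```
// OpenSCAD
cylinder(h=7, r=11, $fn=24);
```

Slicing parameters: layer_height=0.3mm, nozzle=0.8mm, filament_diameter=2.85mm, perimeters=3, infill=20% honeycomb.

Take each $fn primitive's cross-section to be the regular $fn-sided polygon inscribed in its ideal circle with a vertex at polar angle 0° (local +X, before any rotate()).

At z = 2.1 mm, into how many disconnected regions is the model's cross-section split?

1

At z = 2.1 mm: the cylinder: section is a regular 24-gon, circumradius r=11. The result has 1 disconnected region.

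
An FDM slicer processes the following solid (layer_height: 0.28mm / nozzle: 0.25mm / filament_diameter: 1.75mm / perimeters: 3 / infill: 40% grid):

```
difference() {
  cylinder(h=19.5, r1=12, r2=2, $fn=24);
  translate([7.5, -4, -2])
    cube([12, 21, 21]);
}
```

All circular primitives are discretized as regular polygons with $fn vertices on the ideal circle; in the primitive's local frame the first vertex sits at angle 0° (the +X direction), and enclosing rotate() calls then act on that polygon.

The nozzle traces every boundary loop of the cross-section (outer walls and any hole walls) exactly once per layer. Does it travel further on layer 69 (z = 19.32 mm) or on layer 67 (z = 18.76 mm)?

Layer 69 (z = 19.32): the cone (r1=12→r2=2) has section circumradius 2.092 here — a regular 24-gon (perimeter = 2·24·2.092·sin(180°/24) = 13.11 mm); the cube at (7.5, -4) is absent (z outside [-2, 19]); Taking the first minus the rest: none of the subtracted shapes is present at this height, so the cone is unchanged — boundary = 13.11 mm. So its perimeter = 13.11 mm. Layer 67 (z = 18.76): the cone: at t=0.962 of its height the radius interpolates to r₁+(r₂−r₁)t = 2.379, giving a regular 24-gon of that circumradius (perimeter = 2·24·2.379·sin(180°/24) = 14.91 mm); the cube at (7.5, -4) (footprint 12×21) is included at this height (perimeter 66.00 mm); After the difference (first − rest): starting from the cone, the 12×21 cube at (7.5, -4) misses the remaining region (no effect) — boundary = 14.91 mm. So its perimeter = 14.91 mm. Layer 67 is larger (14.91 vs 13.11 mm).

layer 67 (z = 18.76 mm)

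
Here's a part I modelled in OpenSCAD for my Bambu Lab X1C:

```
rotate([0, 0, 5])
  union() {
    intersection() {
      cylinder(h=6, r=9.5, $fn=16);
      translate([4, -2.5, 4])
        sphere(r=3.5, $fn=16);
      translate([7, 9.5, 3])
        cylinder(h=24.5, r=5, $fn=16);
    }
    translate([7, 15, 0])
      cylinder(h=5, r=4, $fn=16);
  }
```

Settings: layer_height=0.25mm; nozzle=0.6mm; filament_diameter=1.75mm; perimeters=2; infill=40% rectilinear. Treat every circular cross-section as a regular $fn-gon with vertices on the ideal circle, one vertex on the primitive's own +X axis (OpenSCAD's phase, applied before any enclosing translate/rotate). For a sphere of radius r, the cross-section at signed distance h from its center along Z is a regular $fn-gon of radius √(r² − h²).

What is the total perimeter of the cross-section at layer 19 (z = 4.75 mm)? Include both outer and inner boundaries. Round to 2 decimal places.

At z = 4.75 mm: the r=9.5 cylinder contributes a regular 16-gon of circumradius 9.5 (perimeter = 2·16·9.500·sin(180°/16) = 59.31 mm); the r=3.5 sphere at (4, -2.5) slices to a regular 16-gon of circumradius 3.419 (√(r²−h²) with h=0.75 from center) (perimeter = 2·16·3.419·sin(180°/16) = 21.34 mm); the cylinder at (7, 9.5): section is a regular 16-gon, circumradius r=5 (perimeter = 2·16·5.000·sin(180°/16) = 31.21 mm); Taking the intersection: the r=3.5 sphere at (4, -2.5) lies inside the r=9.5 cylinder, so the common part is the r=3.5 sphere at (4, -2.5) itself; the r=5 cylinder at (7, 9.5) does not overlap the running intersection (empty) — nothing remains; the r=4 cylinder at (7, 15) contributes a regular 16-gon of circumradius 4 (perimeter = 2·16·4.000·sin(180°/16) = 24.97 mm); Taking the union: only the r=4 cylinder at (7, 15) is present, so the union is just that shape — boundary = 24.97 mm; (whole slice rotated 5° about Z — lengths, areas and connectivity unchanged). Overall, the cross-section is a single solid region. Total boundary length (outer) = 24.97 mm.

24.97 mm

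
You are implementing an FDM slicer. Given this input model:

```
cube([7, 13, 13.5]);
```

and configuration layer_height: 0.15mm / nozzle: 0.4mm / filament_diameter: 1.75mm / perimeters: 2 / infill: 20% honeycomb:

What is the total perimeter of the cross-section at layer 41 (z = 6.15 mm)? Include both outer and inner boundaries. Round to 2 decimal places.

At z = 6.15 mm: the cube is present — its section is the full 7×13 rectangle (perimeter 40.00 mm). Overall, the cross-section is a single solid region. Total boundary length (outer) = 40.00 mm.

40.00 mm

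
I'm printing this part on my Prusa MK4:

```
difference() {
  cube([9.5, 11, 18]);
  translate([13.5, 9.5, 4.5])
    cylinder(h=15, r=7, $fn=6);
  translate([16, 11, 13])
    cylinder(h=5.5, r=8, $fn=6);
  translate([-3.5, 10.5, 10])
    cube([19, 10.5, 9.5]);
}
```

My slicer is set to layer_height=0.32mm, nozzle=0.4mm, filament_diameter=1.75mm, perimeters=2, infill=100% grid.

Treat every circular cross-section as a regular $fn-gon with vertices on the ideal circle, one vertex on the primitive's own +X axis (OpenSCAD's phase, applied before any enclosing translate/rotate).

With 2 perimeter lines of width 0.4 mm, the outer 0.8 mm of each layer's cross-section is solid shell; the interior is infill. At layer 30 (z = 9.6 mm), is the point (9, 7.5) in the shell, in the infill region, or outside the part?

At z = 9.6 mm: the cube is present — its section is the full 9.5×11 rectangle; the r=7 cylinder at (13.5, 9.5) contributes a regular 6-gon of circumradius 7; the cylinder at (16, 11) is absent (z outside [13, 18.5]); the cube at (-3.5, 10.5) is not intersected at this z (z outside [10, 19.5]); After the difference (first − rest): starting from the 9.5×11 cube, the r=7 cylinder at (13.5, 9.5) partially overlaps it — only the 11.64 mm² overlap (of its 127.31 mm²) is removed, clipping the outline — 1 connected region. Overall, the cross-section is a single solid region. The nearest boundary edge runs (6.50, 9.50)→(9.50, 4.30); distance from the point to it = 1.17 mm. The point is not inside any of the regions above, so it lies outside the cross-section (1.17 mm from the nearest boundary).

outside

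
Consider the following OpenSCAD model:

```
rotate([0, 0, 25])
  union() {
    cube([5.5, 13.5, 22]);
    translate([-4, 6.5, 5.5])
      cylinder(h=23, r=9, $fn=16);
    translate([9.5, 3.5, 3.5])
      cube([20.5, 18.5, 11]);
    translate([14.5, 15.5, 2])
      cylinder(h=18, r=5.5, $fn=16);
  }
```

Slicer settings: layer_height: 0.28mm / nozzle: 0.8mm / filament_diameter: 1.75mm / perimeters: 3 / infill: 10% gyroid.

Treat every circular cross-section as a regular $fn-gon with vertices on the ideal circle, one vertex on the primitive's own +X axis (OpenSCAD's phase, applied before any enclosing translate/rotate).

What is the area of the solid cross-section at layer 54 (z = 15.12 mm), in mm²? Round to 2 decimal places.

361.75 mm²

At z = 15.12 mm: the cube is present — its section is the full 5.5×13.5 rectangle (area 74.25 mm²); the cylinder at (-4, 6.5): section is a regular 16-gon, circumradius r=9 (area = (16/2)·9.000²·sin(360°/16) = 247.98 mm²); the cube at (9.5, 3.5) is not intersected at this z (z outside [3.5, 14.5]); the r=5.5 cylinder at (14.5, 15.5) gives a regular 16-gon of circumradius 5.5 (constant along its height) (area = (16/2)·5.500²·sin(360°/16) = 92.61 mm²); Merging all regions: the regions partially overlap — summed areas 414.84 mm² minus the doubly-counted overlap 53.09 mm² gives 361.75 mm² — area = 361.75 mm²; (rotated 25° about Z; rotation is an isometry so areas/perimeters/island counts are preserved). Overall, the cross-section has 2 separate islands. Net area = 361.75 mm².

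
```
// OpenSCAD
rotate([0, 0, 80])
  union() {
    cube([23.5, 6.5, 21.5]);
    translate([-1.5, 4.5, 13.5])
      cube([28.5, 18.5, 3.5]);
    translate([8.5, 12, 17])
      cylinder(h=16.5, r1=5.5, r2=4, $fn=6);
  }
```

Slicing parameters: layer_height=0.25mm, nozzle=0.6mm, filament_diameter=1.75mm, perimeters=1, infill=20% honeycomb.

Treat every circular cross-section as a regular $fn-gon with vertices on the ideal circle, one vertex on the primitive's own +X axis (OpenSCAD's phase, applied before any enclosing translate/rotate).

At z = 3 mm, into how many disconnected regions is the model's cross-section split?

At z = 3 mm: the cube (footprint 23.5×6.5) is included at this height; the cube at (-1.5, 4.5) is absent (z outside [13.5, 17]); the cone at (8.5, 12) is absent (z outside [17, 33.5]); Taking the union: only the 23.5×6.5 cube is present, so the union is just that shape — 1 connected region; (rotated 80° about Z; rotation is an isometry so areas/perimeters/island counts are preserved). The result has 1 disconnected region.

1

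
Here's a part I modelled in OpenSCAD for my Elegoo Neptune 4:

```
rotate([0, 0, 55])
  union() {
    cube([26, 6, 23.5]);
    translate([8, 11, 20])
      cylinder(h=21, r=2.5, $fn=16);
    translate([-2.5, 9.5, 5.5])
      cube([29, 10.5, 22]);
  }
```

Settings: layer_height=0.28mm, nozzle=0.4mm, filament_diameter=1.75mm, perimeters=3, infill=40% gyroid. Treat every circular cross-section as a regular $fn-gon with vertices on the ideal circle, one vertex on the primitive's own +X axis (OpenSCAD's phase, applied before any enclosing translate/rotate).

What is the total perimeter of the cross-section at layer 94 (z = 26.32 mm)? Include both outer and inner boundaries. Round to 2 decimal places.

79.65 mm

At z = 26.32 mm: the cube is not intersected at this z (z outside [0, 23.5]); the r=2.5 cylinder at (8, 11) contributes a regular 16-gon of circumradius 2.5 (perimeter = 2·16·2.500·sin(180°/16) = 15.61 mm); the cube at (-2.5, 9.5) (footprint 29×10.5) is included at this height (perimeter 79.00 mm); Merging all regions: the regions partially overlap (shared area 16.48 mm²), so the edge portions inside another operand are dropped and the merged outline is re-measured after clipping — boundary = 79.65 mm; (whole slice rotated 55° about Z — lengths, areas and connectivity unchanged). Overall, the cross-section is a single solid region. Total boundary length (outer) = 79.65 mm.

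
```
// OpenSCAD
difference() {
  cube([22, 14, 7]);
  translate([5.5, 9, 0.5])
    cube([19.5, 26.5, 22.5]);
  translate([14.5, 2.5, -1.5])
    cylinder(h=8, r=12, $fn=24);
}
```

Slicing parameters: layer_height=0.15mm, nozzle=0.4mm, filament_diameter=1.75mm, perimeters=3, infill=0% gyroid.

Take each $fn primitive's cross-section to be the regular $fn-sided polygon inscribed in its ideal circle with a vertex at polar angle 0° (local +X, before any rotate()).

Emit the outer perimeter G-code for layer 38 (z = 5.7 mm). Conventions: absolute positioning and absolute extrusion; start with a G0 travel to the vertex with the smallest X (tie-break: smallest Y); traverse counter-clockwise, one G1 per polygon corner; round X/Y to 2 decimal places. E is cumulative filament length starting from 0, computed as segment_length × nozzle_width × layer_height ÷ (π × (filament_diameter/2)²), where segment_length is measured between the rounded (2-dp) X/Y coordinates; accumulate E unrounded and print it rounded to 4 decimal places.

At z = 5.7 mm: the cube is present — its section is the full 22×14 rectangle; the cube at (5.5, 9) (footprint 19.5×26.5) is included at this height; the r=12 cylinder at (14.5, 2.5) gives a regular 24-gon of circumradius 12 (constant along its height); Subtracting the remaining from the first: starting from the 22×14 cube, the 19.5×26.5 cube at (5.5, 9) partially overlaps it — only the 82.50 mm² overlap (of its 516.75 mm²) is removed, clipping the outline; the r=12 cylinder at (14.5, 2.5) partially overlaps it — only the 171.30 mm² overlap (of its 447.24 mm²) is removed, clipping the outline — 1 connected region. The outline is a single polygon with 8 vertices. Extrusion per mm of travel: 0.4 × 0.15 / (π × 0.875²) = 0.024945. Accumulating E over each segment gives final E = 0.9252.

G0 X0.00 Y0.00 Z5.70
G1 X2.83 Y0.00 E0.0706
G1 X2.50 Y2.50 E0.1335
G1 X2.91 Y5.61 E0.2117
G1 X4.11 Y8.50 E0.2898
G1 X5.50 Y10.31 E0.3467
G1 X5.50 Y14.00 E0.4388
G1 X0.00 Y14.00 E0.5760
G1 X0.00 Y0.00 E0.9252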